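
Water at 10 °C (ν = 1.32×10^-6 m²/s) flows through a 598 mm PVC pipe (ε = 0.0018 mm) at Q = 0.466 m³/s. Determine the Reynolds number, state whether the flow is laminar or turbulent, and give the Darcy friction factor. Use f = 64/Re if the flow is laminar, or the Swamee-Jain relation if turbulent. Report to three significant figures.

V = 4Q/(πD²) = 1.659 m/s
Re = VD/ν = 1.659·0.598/1.32×10^-6 = 7.52×10^5
Re > 4000 → turbulent; ε/D = 3.01×10^-6
Swamee-Jain: f = 0.01225

Re ≈ 7.52×10^5; turbulent; f ≈ 0.0122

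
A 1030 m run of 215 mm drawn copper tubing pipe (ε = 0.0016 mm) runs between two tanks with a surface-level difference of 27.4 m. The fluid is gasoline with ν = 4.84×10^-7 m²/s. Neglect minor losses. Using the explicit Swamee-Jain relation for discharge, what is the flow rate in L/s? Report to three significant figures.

Q ≈ 115 L/s

Swamee-Jain (Type II): Q = -0.965·√(gD⁵h_f/L)·ln[ε/(3.7D) + √(3.17ν²L/(gD³h_f))]
√(gD⁵h_f/L) = √(9.81·0.215⁵·27.4/1030) = 0.01095
ε/(3.7D) = 2.01×10^-6; √(3.17ν²L/(gD³h_f)) = 1.69×10^-5
Q = -0.965·0.01095·ln(1.893×10^-5) = 0.1149 m³/s
Check: V = 3.16 m/s, Re = 1.41×10^6, f = 0.01120, h_f = 27.4 m ≈ 27.4 m ✓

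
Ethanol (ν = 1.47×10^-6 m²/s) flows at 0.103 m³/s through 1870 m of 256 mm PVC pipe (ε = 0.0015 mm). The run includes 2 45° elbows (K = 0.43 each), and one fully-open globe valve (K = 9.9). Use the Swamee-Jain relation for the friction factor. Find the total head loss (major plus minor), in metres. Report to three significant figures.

H_L ≈ 23.1 m

V = 4Q/(πD²) = 2.001 m/s; V²/2g = 0.2041 m
Re = 3.48×10^5, ε/D = 5.86×10^-6 → f = 0.01405 (Swamee-Jain)
Major: h_f = f(L/D)·V²/2g = 0.01405·7305·0.2041 = 20.95 m
Minor: ΣK = 10.8; h_m = ΣK·V²/2g = 2.196 m
Total H_L = 20.95 + 2.196 = 23.15 m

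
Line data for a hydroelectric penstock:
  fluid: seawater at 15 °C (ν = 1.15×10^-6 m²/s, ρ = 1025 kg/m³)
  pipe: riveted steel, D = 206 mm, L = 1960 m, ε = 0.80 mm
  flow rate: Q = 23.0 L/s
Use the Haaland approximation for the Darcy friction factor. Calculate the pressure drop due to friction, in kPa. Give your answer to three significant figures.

V = 4Q/(πD²) = 4·0.0230/(π·0.206²) = 0.6901 m/s
Re = VD/ν = 0.6901·0.206/1.15×10^-6 = 1.24×10^5 → turbulent
ε/D = 0.80/206 = 0.00388
Haaland: f = 0.02904
h_f = f(L/D)V²/(2g) = 0.02904·(1960/0.206)·0.6901²/(2·9.81) = 6.706 m
Δp = ρg·h_f = 1025·9.81·6.706 = 67.43 kPa

Δp ≈ 67.4 kPa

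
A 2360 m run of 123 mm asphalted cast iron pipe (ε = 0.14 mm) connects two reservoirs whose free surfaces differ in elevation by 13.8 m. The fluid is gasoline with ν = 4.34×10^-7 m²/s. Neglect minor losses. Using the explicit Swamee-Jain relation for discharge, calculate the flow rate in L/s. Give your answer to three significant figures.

Q ≈ 9.65 L/s

Swamee-Jain (Type II): Q = -0.965·√(gD⁵h_f/L)·ln[ε/(3.7D) + √(3.17ν²L/(gD³h_f))]
√(gD⁵h_f/L) = √(9.81·0.123⁵·13.8/2360) = 0.001271
ε/(3.7D) = 3.08×10^-4; √(3.17ν²L/(gD³h_f)) = 7.48×10^-5
Q = -0.965·0.001271·ln(3.824×10^-4) = 0.009650 m³/s
Check: V = 0.812 m/s, Re = 2.30×10^5, f = 0.02156, h_f = 13.9 m ≈ 13.8 m ✓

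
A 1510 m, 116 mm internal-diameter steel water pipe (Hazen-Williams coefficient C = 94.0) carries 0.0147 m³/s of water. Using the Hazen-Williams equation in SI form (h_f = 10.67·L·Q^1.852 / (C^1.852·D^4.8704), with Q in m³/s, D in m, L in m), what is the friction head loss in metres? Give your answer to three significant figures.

h_f ≈ 51.9 m

h_f = 10.67·1510·0.0147^1.852 / (94.0^1.852·0.116^4.8704) = 51.91 m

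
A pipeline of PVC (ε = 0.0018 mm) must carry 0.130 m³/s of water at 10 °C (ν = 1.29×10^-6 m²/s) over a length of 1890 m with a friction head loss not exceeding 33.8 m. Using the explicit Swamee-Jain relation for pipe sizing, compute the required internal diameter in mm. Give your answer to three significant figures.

D ≈ 256 mm

Swamee-Jain (Type III): D = 0.66·[ε^1.25·(LQ²/(gh_f))^4.75 + ν·Q^9.4·(L/(gh_f))^5.2]^0.04
LQ²/(gh_f) = 0.09633; L/(gh_f) = 5.700
Term 1 = ε^1.25·(…)^4.75 = 9.82×10^-13; Term 2 = ν·Q^9.4·(…)^5.2 = 5.15×10^-11
D = 0.66·(9.82×10^-13 + 5.15×10^-11)^0.04 = 0.2561 m = 256 mm
Check: V = 2.52 m/s, Re = 5.01×10^5, f = 0.01320, h_f = 31.6 m ≈ 33.8 m ✓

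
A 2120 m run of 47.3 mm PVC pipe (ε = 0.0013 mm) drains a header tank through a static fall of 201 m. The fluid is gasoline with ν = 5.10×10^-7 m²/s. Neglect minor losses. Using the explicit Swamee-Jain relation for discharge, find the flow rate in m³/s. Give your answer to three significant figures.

Swamee-Jain (Type II): Q = -0.965·√(gD⁵h_f/L)·ln[ε/(3.7D) + √(3.17ν²L/(gD³h_f))]
√(gD⁵h_f/L) = √(9.81·0.0473⁵·201/2120) = 4.693×10^-4
ε/(3.7D) = 7.43×10^-6; √(3.17ν²L/(gD³h_f)) = 9.15×10^-5
Q = -0.965·4.693×10^-4·ln(9.895×10^-5) = 0.004176 m³/s
Check: V = 2.38 m/s, Re = 2.20×10^5, f = 0.01551, h_f = 200 m ≈ 201 m ✓

Q ≈ 0.00418 m³/s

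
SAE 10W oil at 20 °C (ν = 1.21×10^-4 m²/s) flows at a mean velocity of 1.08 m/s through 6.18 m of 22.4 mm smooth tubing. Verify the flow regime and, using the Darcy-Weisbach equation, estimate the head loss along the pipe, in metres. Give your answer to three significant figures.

h_f ≈ 5.25 m

Re = VD/ν = 1.08·0.02240/1.21×10^-4 = 200 → laminar (Re < 2300)
f = 64/Re = 0.3201
h_f = f(L/D)V²/(2g) = 0.3201·(6.18/0.02240)·1.08²/(2·9.81) = 5.250 m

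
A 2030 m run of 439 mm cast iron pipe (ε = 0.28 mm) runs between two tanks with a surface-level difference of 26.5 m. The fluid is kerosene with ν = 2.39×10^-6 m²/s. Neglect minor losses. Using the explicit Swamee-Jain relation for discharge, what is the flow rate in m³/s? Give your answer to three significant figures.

Q ≈ 0.373 m³/s

Swamee-Jain (Type II): Q = -0.965·√(gD⁵h_f/L)·ln[ε/(3.7D) + √(3.17ν²L/(gD³h_f))]
√(gD⁵h_f/L) = √(9.81·0.439⁵·26.5/2030) = 0.04570
ε/(3.7D) = 1.72×10^-4; √(3.17ν²L/(gD³h_f)) = 4.09×10^-5
Q = -0.965·0.04570·ln(2.133×10^-4) = 0.3727 m³/s
Check: V = 2.46 m/s, Re = 4.52×10^5, f = 0.01867, h_f = 26.7 m ≈ 26.5 m ✓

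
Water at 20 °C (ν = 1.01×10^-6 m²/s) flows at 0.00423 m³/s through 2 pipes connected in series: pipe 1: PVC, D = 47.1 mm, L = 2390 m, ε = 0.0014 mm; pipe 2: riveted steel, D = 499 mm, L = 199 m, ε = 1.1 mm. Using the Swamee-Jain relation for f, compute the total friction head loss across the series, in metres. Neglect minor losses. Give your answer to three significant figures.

Pipe 1: V = 2.428 m/s, Re = 1.13×10^5, ε/D = 2.97×10^-5, f = 0.01760, h_1 = f(L/D)V²/2g = 268.3 m
Pipe 2: V = 0.02163 m/s, Re = 1.07×10^4, ε/D = 0.00220, f = 0.03406, h_2 = f(L/D)V²/2g = 3.239×10^-4 m
Series → Q common, losses add: H = Σh = 268.3 m

H ≈ 268 m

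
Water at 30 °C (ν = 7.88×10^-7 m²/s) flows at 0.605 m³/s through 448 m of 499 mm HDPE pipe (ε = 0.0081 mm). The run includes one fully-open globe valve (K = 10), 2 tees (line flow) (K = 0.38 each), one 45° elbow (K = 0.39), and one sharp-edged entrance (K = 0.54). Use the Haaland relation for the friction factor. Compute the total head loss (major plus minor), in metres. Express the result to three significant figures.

H_L ≈ 10.5 m

V = 4Q/(πD²) = 3.094 m/s; V²/2g = 0.4878 m
Re = 1.96×10^6, ε/D = 1.62×10^-5 → f = 0.01085 (Haaland)
Major: h_f = f(L/D)·V²/2g = 0.01085·897.8·0.4878 = 4.754 m
Minor: ΣK = 11.7; h_m = ΣK·V²/2g = 5.702 m
Total H_L = 4.754 + 5.702 = 10.46 m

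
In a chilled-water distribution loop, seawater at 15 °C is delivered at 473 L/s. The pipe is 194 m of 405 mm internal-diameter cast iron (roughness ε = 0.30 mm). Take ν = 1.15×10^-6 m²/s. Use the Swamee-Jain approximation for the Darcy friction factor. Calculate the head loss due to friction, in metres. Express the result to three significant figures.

V = 4Q/(πD²) = 4·0.473/(π·0.405²) = 3.672 m/s
Re = VD/ν = 3.672·0.405/1.15×10^-6 = 1.29×10^6 → turbulent
ε/D = 0.30/405 = 7.41×10^-4
Swamee-Jain: f = 0.01865
h_f = f(L/D)V²/(2g) = 0.01865·(194/0.405)·3.672²/(2·9.81) = 6.140 m

h_f ≈ 6.14 m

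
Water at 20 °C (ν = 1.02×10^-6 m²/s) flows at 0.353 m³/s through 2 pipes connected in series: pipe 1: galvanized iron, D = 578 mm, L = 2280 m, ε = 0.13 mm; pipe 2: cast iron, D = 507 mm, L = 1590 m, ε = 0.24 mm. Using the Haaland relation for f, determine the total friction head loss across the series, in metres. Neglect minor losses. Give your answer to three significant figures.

Pipe 1: V = 1.345 m/s, Re = 7.62×10^5, ε/D = 2.25×10^-4, f = 0.01508, h_1 = f(L/D)V²/2g = 5.488 m
Pipe 2: V = 1.749 m/s, Re = 8.69×10^5, ε/D = 4.73×10^-4, f = 0.01705, h_2 = f(L/D)V²/2g = 8.333 m
Series → Q common, losses add: H = Σh = 13.82 m

H ≈ 13.8 m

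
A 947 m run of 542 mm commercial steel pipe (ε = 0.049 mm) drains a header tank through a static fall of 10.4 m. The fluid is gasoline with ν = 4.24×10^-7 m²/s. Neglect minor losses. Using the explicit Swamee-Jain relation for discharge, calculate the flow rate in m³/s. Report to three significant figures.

Q ≈ 0.713 m³/s

Swamee-Jain (Type II): Q = -0.965·√(gD⁵h_f/L)·ln[ε/(3.7D) + √(3.17ν²L/(gD³h_f))]
√(gD⁵h_f/L) = √(9.81·0.542⁵·10.4/947) = 0.07099
ε/(3.7D) = 2.44×10^-5; √(3.17ν²L/(gD³h_f)) = 5.76×10^-6
Q = -0.965·0.07099·ln(3.020×10^-5) = 0.7129 m³/s
Check: V = 3.09 m/s, Re = 3.95×10^6, f = 0.01230, h_f = 10.5 m ≈ 10.4 m ✓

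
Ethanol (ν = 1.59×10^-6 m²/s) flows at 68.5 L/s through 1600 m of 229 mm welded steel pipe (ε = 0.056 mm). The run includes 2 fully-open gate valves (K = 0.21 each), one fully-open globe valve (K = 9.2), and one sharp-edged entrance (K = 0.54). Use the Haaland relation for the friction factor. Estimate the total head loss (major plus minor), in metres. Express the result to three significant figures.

H_L ≈ 18.0 m

V = 4Q/(πD²) = 1.663 m/s; V²/2g = 0.1410 m
Re = 2.40×10^5, ε/D = 2.45×10^-4 → f = 0.01680 (Haaland)
Major: h_f = f(L/D)·V²/2g = 0.01680·6987·0.1410 = 16.55 m
Minor: ΣK = 10.2; h_m = ΣK·V²/2g = 1.432 m
Total H_L = 16.55 + 1.432 = 17.98 m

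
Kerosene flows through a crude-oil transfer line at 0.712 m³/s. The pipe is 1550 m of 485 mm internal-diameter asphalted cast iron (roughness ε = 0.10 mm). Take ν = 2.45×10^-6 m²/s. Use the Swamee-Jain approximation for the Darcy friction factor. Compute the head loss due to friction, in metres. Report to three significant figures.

h_f ≈ 36.5 m

V = 4Q/(πD²) = 4·0.712/(π·0.485²) = 3.854 m/s
Re = VD/ν = 3.854·0.485/2.45×10^-6 = 7.63×10^5 → turbulent
ε/D = 0.10/485 = 2.06×10^-4
Swamee-Jain: f = 0.01508
h_f = f(L/D)V²/(2g) = 0.01508·(1550/0.485)·3.854²/(2·9.81) = 36.49 m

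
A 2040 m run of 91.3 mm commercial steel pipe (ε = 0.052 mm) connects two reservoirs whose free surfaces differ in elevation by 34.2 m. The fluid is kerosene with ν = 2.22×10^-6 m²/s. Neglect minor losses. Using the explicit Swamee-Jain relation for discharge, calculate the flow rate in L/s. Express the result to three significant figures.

Q ≈ 7.48 L/s

Swamee-Jain (Type II): Q = -0.965·√(gD⁵h_f/L)·ln[ε/(3.7D) + √(3.17ν²L/(gD³h_f))]
√(gD⁵h_f/L) = √(9.81·0.0913⁵·34.2/2040) = 0.001021
ε/(3.7D) = 1.54×10^-4; √(3.17ν²L/(gD³h_f)) = 3.53×10^-4
Q = -0.965·0.001021·ln(5.072×10^-4) = 0.007478 m³/s
Check: V = 1.14 m/s, Re = 4.70×10^4, f = 0.02309, h_f = 34.3 m ≈ 34.2 m ✓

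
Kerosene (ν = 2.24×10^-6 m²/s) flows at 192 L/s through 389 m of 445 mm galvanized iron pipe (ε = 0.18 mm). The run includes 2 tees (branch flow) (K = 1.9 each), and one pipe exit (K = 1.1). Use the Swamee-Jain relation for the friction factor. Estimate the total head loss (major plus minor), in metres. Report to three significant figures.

V = 4Q/(πD²) = 1.235 m/s; V²/2g = 0.07768 m
Re = 2.45×10^5, ε/D = 4.04×10^-4 → f = 0.01806 (Swamee-Jain)
Major: h_f = f(L/D)·V²/2g = 0.01806·874.2·0.07768 = 1.226 m
Minor: ΣK = 4.90; h_m = ΣK·V²/2g = 0.3806 m
Total H_L = 1.226 + 0.3806 = 1.607 m

H_L ≈ 1.61 m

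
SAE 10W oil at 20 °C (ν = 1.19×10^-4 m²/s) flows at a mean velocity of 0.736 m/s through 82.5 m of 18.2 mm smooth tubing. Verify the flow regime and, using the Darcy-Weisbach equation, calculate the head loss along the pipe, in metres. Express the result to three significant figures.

Re = VD/ν = 0.736·0.01820/1.19×10^-4 = 113 → laminar (Re < 2300)
f = 64/Re = 0.5686
h_f = f(L/D)V²/(2g) = 0.5686·(82.5/0.01820)·0.736²/(2·9.81) = 71.16 m

h_f ≈ 71.2 m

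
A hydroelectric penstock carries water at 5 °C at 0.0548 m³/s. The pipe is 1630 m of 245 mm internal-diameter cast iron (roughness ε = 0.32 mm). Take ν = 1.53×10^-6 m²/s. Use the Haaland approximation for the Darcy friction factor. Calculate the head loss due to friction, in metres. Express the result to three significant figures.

h_f ≈ 10.1 m

V = 4Q/(πD²) = 4·0.0548/(π·0.245²) = 1.162 m/s
Re = VD/ν = 1.162·0.245/1.53×10^-6 = 1.86×10^5 → turbulent
ε/D = 0.32/245 = 0.00131
Haaland: f = 0.02213
h_f = f(L/D)V²/(2g) = 0.02213·(1630/0.245)·1.162²/(2·9.81) = 10.14 m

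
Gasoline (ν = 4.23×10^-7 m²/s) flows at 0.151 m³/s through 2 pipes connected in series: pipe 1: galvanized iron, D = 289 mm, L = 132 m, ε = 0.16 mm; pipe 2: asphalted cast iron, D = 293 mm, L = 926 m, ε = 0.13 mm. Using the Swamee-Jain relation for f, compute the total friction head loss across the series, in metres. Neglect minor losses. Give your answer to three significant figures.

H ≈ 15.6 m

Pipe 1: V = 2.302 m/s, Re = 1.57×10^6, ε/D = 5.54×10^-4, f = 0.01747, h_1 = f(L/D)V²/2g = 2.155 m
Pipe 2: V = 2.240 m/s, Re = 1.55×10^6, ε/D = 4.44×10^-4, f = 0.01670, h_2 = f(L/D)V²/2g = 13.49 m
Series → Q common, losses add: H = Σh = 15.65 m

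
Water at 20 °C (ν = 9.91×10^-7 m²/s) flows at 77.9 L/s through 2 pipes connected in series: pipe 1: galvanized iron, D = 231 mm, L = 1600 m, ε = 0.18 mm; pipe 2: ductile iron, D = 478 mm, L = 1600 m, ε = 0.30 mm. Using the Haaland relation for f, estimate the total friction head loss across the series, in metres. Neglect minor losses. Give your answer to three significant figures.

H ≈ 24.1 m

Pipe 1: V = 1.859 m/s, Re = 4.33×10^5, ε/D = 7.79×10^-4, f = 0.01924, h_1 = f(L/D)V²/2g = 23.47 m
Pipe 2: V = 0.4341 m/s, Re = 2.09×10^5, ε/D = 6.28×10^-4, f = 0.01922, h_2 = f(L/D)V²/2g = 0.6178 m
Series → Q common, losses add: H = Σh = 24.09 m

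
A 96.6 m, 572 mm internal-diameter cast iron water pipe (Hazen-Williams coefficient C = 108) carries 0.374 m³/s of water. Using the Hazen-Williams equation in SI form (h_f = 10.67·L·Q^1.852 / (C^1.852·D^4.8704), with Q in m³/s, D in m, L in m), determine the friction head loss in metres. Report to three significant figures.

h_f = 10.67·96.6·0.374^1.852 / (108^1.852·0.572^4.8704) = 0.4343 m

h_f ≈ 0.434 m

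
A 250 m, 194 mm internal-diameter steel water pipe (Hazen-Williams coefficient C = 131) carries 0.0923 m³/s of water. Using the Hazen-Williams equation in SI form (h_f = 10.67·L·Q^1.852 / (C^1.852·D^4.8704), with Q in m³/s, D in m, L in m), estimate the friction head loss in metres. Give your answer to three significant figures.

h_f ≈ 11.4 m

h_f = 10.67·250·0.0923^1.852 / (131^1.852·0.194^4.8704) = 11.41 m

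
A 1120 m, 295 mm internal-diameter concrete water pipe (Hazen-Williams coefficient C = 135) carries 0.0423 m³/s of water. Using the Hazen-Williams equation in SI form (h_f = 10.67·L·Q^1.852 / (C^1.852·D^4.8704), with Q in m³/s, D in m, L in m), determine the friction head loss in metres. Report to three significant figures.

h_f ≈ 1.48 m

h_f = 10.67·1120·0.0423^1.852 / (135^1.852·0.295^4.8704) = 1.480 m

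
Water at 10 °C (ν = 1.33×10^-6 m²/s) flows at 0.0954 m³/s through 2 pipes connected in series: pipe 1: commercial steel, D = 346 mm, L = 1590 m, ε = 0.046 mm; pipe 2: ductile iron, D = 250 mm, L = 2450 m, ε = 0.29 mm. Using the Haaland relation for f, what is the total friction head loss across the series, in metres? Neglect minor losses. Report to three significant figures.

Pipe 1: V = 1.015 m/s, Re = 2.64×10^5, ε/D = 1.33×10^-4, f = 0.01578, h_1 = f(L/D)V²/2g = 3.805 m
Pipe 2: V = 1.943 m/s, Re = 3.65×10^5, ε/D = 0.00116, f = 0.02104, h_2 = f(L/D)V²/2g = 39.70 m
Series → Q common, losses add: H = Σh = 43.50 m

H ≈ 43.5 m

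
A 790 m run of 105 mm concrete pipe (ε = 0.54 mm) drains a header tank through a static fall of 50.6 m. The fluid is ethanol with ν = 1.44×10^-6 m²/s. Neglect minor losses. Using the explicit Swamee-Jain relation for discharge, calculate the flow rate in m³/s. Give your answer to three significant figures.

Q ≈ 0.0178 m³/s

Swamee-Jain (Type II): Q = -0.965·√(gD⁵h_f/L)·ln[ε/(3.7D) + √(3.17ν²L/(gD³h_f))]
√(gD⁵h_f/L) = √(9.81·0.105⁵·50.6/790) = 0.002832
ε/(3.7D) = 0.00139; √(3.17ν²L/(gD³h_f)) = 9.51×10^-5
Q = -0.965·0.002832·ln(0.001485) = 0.01780 m³/s
Check: V = 2.06 m/s, Re = 1.50×10^5, f = 0.03145, h_f = 50.9 m ≈ 50.6 m ✓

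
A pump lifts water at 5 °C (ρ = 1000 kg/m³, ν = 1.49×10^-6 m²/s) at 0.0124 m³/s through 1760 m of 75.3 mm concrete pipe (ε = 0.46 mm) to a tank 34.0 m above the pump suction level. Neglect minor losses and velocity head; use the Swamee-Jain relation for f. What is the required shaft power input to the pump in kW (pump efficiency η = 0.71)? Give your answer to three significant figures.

P_shaft ≈ 58.2 kW

V = 4Q/(πD²) = 2.784 m/s; Re = 1.41×10^5; ε/D = 0.00611; f = 0.03309
h_f = f(L/D)V²/2g = 305.7 m
Total head H = z + h_f = 34.0 + 305.7 = 339.7 m
P_hyd = ρgQH = 1000·9.81·0.0124·339.7 = 41.32 kW
P_shaft = P_hyd/η = 41.32/0.71 = 58.20 kW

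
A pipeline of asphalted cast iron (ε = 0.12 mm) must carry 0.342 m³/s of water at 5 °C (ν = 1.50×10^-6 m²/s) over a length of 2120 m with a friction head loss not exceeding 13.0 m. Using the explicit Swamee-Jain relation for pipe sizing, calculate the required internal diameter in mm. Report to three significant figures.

D ≈ 484 mm

Swamee-Jain (Type III): D = 0.66·[ε^1.25·(LQ²/(gh_f))^4.75 + ν·Q^9.4·(L/(gh_f))^5.2]^0.04
LQ²/(gh_f) = 1.944; L/(gh_f) = 16.62
Term 1 = ε^1.25·(…)^4.75 = 2.96×10^-4; Term 2 = ν·Q^9.4·(…)^5.2 = 1.39×10^-4
D = 0.66·(2.96×10^-4 + 1.39×10^-4)^0.04 = 0.4843 m = 484 mm
Check: V = 1.86 m/s, Re = 5.99×10^5, f = 0.01573, h_f = 12.1 m ≈ 13.0 m ✓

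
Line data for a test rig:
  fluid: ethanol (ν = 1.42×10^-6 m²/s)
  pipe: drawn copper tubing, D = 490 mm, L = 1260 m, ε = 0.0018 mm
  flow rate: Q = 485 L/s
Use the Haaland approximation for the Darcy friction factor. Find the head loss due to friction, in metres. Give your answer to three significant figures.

h_f ≈ 10.3 m

V = 4Q/(πD²) = 4·0.485/(π·0.490²) = 2.572 m/s
Re = VD/ν = 2.572·0.490/1.42×10^-6 = 8.87×10^5 → turbulent
ε/D = 0.0018/490 = 3.67×10^-6
Haaland: f = 0.01188
h_f = f(L/D)V²/(2g) = 0.01188·(1260/0.490)·2.572²/(2·9.81) = 10.30 m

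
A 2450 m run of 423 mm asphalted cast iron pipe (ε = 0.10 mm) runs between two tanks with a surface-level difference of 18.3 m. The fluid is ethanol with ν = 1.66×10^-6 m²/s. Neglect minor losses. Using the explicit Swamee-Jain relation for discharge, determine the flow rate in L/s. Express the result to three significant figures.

Swamee-Jain (Type II): Q = -0.965·√(gD⁵h_f/L)·ln[ε/(3.7D) + √(3.17ν²L/(gD³h_f))]
√(gD⁵h_f/L) = √(9.81·0.423⁵·18.3/2450) = 0.03150
ε/(3.7D) = 6.39×10^-5; √(3.17ν²L/(gD³h_f)) = 3.97×10^-5
Q = -0.965·0.03150·ln(1.036×10^-4) = 0.2789 m³/s
Check: V = 1.98 m/s, Re = 5.06×10^5, f = 0.01583, h_f = 18.4 m ≈ 18.3 m ✓

Q ≈ 279 L/s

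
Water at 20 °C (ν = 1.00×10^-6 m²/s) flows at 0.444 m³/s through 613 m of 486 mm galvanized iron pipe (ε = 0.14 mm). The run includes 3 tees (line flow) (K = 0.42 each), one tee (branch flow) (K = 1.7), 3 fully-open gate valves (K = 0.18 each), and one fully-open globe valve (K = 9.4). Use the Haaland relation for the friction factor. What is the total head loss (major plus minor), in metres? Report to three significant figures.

H_L ≈ 9.44 m

V = 4Q/(πD²) = 2.393 m/s; V²/2g = 0.2920 m
Re = 1.16×10^6, ε/D = 2.88×10^-4 → f = 0.01541 (Haaland)
Major: h_f = f(L/D)·V²/2g = 0.01541·1261·0.2920 = 5.674 m
Minor: ΣK = 12.9; h_m = ΣK·V²/2g = 3.766 m
Total H_L = 5.674 + 3.766 = 9.440 m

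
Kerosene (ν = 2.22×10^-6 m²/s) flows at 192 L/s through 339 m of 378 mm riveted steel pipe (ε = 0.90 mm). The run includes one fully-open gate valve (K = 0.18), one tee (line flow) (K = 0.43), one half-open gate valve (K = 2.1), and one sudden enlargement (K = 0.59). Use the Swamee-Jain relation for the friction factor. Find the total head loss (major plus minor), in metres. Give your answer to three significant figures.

V = 4Q/(πD²) = 1.711 m/s; V²/2g = 0.1492 m
Re = 2.91×10^5, ε/D = 0.00238 → f = 0.02524 (Swamee-Jain)
Major: h_f = f(L/D)·V²/2g = 0.02524·896.8·0.1492 = 3.378 m
Minor: ΣK = 3.30; h_m = ΣK·V²/2g = 0.4923 m
Total H_L = 3.378 + 0.4923 = 3.870 m

H_L ≈ 3.87 m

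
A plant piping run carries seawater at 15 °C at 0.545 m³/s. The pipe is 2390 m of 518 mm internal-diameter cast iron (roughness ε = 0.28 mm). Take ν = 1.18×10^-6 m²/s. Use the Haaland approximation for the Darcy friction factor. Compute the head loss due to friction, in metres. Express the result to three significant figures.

V = 4Q/(πD²) = 4·0.545/(π·0.518²) = 2.586 m/s
Re = VD/ν = 2.586·0.518/1.18×10^-6 = 1.14×10^6 → turbulent
ε/D = 0.28/518 = 5.41×10^-4
Haaland: f = 0.01740
h_f = f(L/D)V²/(2g) = 0.01740·(2390/0.518)·2.586²/(2·9.81) = 27.36 m

h_f ≈ 27.4 m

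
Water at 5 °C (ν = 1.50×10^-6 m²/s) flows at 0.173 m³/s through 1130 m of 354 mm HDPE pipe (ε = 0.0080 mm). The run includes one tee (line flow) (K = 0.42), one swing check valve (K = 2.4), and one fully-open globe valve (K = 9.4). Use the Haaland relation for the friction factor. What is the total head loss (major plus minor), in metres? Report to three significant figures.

H_L ≈ 8.83 m

V = 4Q/(πD²) = 1.758 m/s; V²/2g = 0.1575 m
Re = 4.15×10^5, ε/D = 2.26×10^-5 → f = 0.01375 (Haaland)
Major: h_f = f(L/D)·V²/2g = 0.01375·3192·0.1575 = 6.910 m
Minor: ΣK = 12.2; h_m = ΣK·V²/2g = 1.924 m
Total H_L = 6.910 + 1.924 = 8.834 m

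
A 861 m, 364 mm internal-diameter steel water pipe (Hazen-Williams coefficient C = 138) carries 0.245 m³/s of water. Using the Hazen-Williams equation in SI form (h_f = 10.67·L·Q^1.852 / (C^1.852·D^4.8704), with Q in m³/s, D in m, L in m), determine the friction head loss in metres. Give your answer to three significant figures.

h_f = 10.67·861·0.245^1.852 / (138^1.852·0.364^4.8704) = 10.15 m

h_f ≈ 10.1 m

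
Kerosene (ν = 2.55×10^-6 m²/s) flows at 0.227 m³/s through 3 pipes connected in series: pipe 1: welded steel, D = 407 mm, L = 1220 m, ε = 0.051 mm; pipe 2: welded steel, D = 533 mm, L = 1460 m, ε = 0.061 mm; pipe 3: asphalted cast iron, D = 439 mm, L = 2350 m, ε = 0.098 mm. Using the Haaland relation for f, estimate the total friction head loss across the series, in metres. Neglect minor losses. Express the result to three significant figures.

H ≈ 19.7 m

Pipe 1: V = 1.745 m/s, Re = 2.78×10^5, ε/D = 1.25×10^-4, f = 0.01560, h_1 = f(L/D)V²/2g = 7.258 m
Pipe 2: V = 1.017 m/s, Re = 2.13×10^5, ε/D = 1.14×10^-4, f = 0.01614, h_2 = f(L/D)V²/2g = 2.332 m
Pipe 3: V = 1.500 m/s, Re = 2.58×10^5, ε/D = 2.23×10^-4, f = 0.01651, h_3 = f(L/D)V²/2g = 10.13 m
Series → Q common, losses add: H = Σh = 19.72 m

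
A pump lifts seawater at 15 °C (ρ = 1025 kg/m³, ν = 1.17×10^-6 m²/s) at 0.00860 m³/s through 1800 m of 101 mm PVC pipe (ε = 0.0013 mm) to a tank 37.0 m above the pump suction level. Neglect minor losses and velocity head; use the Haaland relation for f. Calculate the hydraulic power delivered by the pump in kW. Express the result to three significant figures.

P_hyd ≈ 4.84 kW

V = 4Q/(πD²) = 1.073 m/s; Re = 9.27×10^4; ε/D = 1.29×10^-5; f = 0.01816
h_f = f(L/D)V²/2g = 19.00 m
Total head H = z + h_f = 37.0 + 19.00 = 56.00 m
P_hyd = ρgQH = 1025·9.81·0.00860·56.00 = 4.843 kW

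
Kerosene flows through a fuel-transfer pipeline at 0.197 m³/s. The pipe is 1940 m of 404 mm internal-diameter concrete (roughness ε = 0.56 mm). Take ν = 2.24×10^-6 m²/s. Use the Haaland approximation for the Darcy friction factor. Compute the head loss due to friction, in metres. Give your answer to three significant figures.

h_f ≈ 12.8 m

V = 4Q/(πD²) = 4·0.197/(π·0.404²) = 1.537 m/s
Re = VD/ν = 1.537·0.404/2.24×10^-6 = 2.77×10^5 → turbulent
ε/D = 0.56/404 = 0.00139
Haaland: f = 0.02207
h_f = f(L/D)V²/(2g) = 0.02207·(1940/0.404)·1.537²/(2·9.81) = 12.76 m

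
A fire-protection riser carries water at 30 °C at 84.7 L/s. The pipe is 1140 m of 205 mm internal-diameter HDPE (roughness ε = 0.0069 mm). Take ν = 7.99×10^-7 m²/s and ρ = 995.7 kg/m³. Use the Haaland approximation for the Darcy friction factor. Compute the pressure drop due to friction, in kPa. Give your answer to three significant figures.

Δp ≈ 236 kPa

V = 4Q/(πD²) = 4·0.0847/(π·0.205²) = 2.566 m/s
Re = VD/ν = 2.566·0.205/7.99×10^-7 = 6.58×10^5 → turbulent
ε/D = 0.0069/205 = 3.37×10^-5
Haaland: f = 0.01293
h_f = f(L/D)V²/(2g) = 0.01293·(1140/0.205)·2.566²/(2·9.81) = 24.14 m
Δp = ρg·h_f = 995.7·9.81·24.14 = 235.8 kPa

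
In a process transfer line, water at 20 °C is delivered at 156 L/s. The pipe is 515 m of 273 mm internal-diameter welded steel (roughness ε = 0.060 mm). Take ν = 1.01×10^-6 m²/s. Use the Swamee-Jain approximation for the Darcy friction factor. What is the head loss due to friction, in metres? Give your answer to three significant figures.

V = 4Q/(πD²) = 4·0.156/(π·0.273²) = 2.665 m/s
Re = VD/ν = 2.665·0.273/1.01×10^-6 = 7.20×10^5 → turbulent
ε/D = 0.060/273 = 2.20×10^-4
Swamee-Jain: f = 0.01528
h_f = f(L/D)V²/(2g) = 0.01528·(515/0.273)·2.665²/(2·9.81) = 10.43 m

h_f ≈ 10.4 m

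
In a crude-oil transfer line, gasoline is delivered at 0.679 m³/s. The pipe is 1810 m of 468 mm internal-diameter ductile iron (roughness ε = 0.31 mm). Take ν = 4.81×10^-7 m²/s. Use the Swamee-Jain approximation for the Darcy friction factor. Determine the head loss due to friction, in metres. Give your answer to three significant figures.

h_f ≈ 55.2 m

V = 4Q/(πD²) = 4·0.679/(π·0.468²) = 3.947 m/s
Re = VD/ν = 3.947·0.468/4.81×10^-7 = 3.84×10^6 → turbulent
ε/D = 0.31/468 = 6.62×10^-4
Swamee-Jain: f = 0.01796
h_f = f(L/D)V²/(2g) = 0.01796·(1810/0.468)·3.947²/(2·9.81) = 55.16 m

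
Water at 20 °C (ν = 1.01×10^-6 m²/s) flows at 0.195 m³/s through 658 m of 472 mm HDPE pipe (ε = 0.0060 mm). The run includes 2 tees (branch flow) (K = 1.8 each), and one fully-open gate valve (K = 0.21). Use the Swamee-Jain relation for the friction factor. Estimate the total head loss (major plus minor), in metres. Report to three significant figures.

V = 4Q/(πD²) = 1.114 m/s; V²/2g = 0.06330 m
Re = 5.21×10^5, ε/D = 1.27×10^-5 → f = 0.01320 (Swamee-Jain)
Major: h_f = f(L/D)·V²/2g = 0.01320·1394·0.06330 = 1.165 m
Minor: ΣK = 3.81; h_m = ΣK·V²/2g = 0.2412 m
Total H_L = 1.165 + 0.2412 = 1.406 m

H_L ≈ 1.41 m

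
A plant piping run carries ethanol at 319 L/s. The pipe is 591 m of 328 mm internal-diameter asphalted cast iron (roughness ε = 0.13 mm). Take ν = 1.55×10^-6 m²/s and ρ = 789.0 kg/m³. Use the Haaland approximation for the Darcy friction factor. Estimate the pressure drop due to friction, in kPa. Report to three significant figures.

Δp ≈ 168 kPa

V = 4Q/(πD²) = 4·0.319/(π·0.328²) = 3.775 m/s
Re = VD/ν = 3.775·0.328/1.55×10^-6 = 7.99×10^5 → turbulent
ε/D = 0.13/328 = 3.96×10^-4
Haaland: f = 0.01654
h_f = f(L/D)V²/(2g) = 0.01654·(591/0.328)·3.775²/(2·9.81) = 21.64 m
Δp = ρg·h_f = 789.0·9.81·21.64 = 167.5 kPa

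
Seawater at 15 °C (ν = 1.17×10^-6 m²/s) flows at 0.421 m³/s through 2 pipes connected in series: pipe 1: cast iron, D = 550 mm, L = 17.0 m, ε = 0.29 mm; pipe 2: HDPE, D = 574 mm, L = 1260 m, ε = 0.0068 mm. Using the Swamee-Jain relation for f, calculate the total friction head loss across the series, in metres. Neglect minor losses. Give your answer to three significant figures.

H ≈ 3.73 m

Pipe 1: V = 1.772 m/s, Re = 8.33×10^5, ε/D = 5.27×10^-4, f = 0.01758, h_1 = f(L/D)V²/2g = 0.08697 m
Pipe 2: V = 1.627 m/s, Re = 7.98×10^5, ε/D = 1.18×10^-5, f = 0.01231, h_2 = f(L/D)V²/2g = 3.646 m
Series → Q common, losses add: H = Σh = 3.733 m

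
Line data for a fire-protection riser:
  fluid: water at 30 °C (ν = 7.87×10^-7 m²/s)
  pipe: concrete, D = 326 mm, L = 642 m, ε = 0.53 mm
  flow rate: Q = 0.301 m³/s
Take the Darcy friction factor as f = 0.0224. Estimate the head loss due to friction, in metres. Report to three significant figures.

h_f ≈ 29.2 m

V = 4Q/(πD²) = 4·0.301/(π·0.326²) = 3.606 m/s
h_f = f(L/D)V²/(2g) = 0.02240·(642/0.326)·3.606²/(2·9.81) = 29.24 m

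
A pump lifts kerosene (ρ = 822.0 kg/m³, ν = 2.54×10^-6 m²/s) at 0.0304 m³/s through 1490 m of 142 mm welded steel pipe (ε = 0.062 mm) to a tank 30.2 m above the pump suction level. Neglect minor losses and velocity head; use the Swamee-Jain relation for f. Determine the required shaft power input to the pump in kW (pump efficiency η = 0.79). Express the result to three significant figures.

V = 4Q/(πD²) = 1.920 m/s; Re = 1.07×10^5; ε/D = 4.37×10^-4; f = 0.01995
h_f = f(L/D)V²/2g = 39.31 m
Total head H = z + h_f = 30.2 + 39.31 = 69.51 m
P_hyd = ρgQH = 822.0·9.81·0.0304·69.51 = 17.04 kW
P_shaft = P_hyd/η = 17.04/0.79 = 21.57 kW

P_shaft ≈ 21.6 kW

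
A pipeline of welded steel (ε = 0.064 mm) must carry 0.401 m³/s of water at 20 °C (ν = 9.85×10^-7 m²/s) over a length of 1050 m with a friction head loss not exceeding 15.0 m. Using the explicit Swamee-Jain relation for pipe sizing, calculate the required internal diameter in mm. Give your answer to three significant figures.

Swamee-Jain (Type III): D = 0.66·[ε^1.25·(LQ²/(gh_f))^4.75 + ν·Q^9.4·(L/(gh_f))^5.2]^0.04
LQ²/(gh_f) = 1.147; L/(gh_f) = 7.136
Term 1 = ε^1.25·(…)^4.75 = 1.10×10^-5; Term 2 = ν·Q^9.4·(…)^5.2 = 5.02×10^-6
D = 0.66·(1.10×10^-5 + 5.02×10^-6)^0.04 = 0.4244 m = 424 mm
Check: V = 2.84 m/s, Re = 1.22×10^6, f = 0.01402, h_f = 14.2 m ≈ 15.0 m ✓

D ≈ 424 mm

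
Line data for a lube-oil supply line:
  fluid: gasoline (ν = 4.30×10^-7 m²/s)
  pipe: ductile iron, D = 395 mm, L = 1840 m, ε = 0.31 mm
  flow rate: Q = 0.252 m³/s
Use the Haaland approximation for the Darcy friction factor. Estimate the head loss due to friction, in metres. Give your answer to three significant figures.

h_f ≈ 18.8 m

V = 4Q/(πD²) = 4·0.252/(π·0.395²) = 2.056 m/s
Re = VD/ν = 2.056·0.395/4.30×10^-7 = 1.89×10^6 → turbulent
ε/D = 0.31/395 = 7.85×10^-4
Haaland: f = 0.01873
h_f = f(L/D)V²/(2g) = 0.01873·(1840/0.395)·2.056²/(2·9.81) = 18.81 m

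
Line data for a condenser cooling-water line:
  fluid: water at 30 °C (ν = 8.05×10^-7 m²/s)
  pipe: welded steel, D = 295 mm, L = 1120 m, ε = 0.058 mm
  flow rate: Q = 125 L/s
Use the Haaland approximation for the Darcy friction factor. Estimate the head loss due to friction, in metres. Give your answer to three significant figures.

V = 4Q/(πD²) = 4·0.125/(π·0.295²) = 1.829 m/s
Re = VD/ν = 1.829·0.295/8.05×10^-7 = 6.70×10^5 → turbulent
ε/D = 0.058/295 = 1.97×10^-4
Haaland: f = 0.01492
h_f = f(L/D)V²/(2g) = 0.01492·(1120/0.295)·1.829²/(2·9.81) = 9.656 m

h_f ≈ 9.66 m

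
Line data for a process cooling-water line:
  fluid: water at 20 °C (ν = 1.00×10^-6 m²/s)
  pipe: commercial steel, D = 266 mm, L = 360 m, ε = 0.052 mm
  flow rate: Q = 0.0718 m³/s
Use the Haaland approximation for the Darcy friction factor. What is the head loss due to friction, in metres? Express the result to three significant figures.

V = 4Q/(πD²) = 4·0.0718/(π·0.266²) = 1.292 m/s
Re = VD/ν = 1.292·0.266/1.00×10^-6 = 3.44×10^5 → turbulent
ε/D = 0.052/266 = 1.95×10^-4
Haaland: f = 0.01579
h_f = f(L/D)V²/(2g) = 0.01579·(360/0.266)·1.292²/(2·9.81) = 1.819 m

h_f ≈ 1.82 m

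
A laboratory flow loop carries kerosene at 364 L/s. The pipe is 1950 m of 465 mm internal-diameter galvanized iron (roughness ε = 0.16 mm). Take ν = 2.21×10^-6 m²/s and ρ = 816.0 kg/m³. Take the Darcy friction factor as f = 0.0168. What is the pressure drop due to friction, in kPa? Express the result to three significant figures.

V = 4Q/(πD²) = 4·0.364/(π·0.465²) = 2.143 m/s
h_f = f(L/D)V²/(2g) = 0.01680·(1950/0.465)·2.143²/(2·9.81) = 16.50 m
Δp = ρg·h_f = 816.0·9.81·16.50 = 132.1 kPa

Δp ≈ 132 kPa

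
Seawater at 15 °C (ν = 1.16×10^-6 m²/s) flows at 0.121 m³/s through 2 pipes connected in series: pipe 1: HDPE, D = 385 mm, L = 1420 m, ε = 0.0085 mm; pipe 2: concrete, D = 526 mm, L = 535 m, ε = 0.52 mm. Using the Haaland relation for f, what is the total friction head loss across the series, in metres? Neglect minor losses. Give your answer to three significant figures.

Pipe 1: V = 1.039 m/s, Re = 3.45×10^5, ε/D = 2.21×10^-5, f = 0.01418, h_1 = f(L/D)V²/2g = 2.879 m
Pipe 2: V = 0.5568 m/s, Re = 2.52×10^5, ε/D = 9.89×10^-4, f = 0.02063, h_2 = f(L/D)V²/2g = 0.3315 m
Series → Q common, losses add: H = Σh = 3.211 m

H ≈ 3.21 m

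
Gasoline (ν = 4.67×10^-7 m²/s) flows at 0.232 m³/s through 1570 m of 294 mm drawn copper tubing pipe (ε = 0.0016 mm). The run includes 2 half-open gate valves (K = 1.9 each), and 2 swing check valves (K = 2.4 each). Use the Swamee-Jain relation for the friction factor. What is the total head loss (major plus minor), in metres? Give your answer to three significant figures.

H_L ≈ 38.4 m

V = 4Q/(πD²) = 3.417 m/s; V²/2g = 0.5953 m
Re = 2.15×10^6, ε/D = 5.44×10^-6 → f = 0.01046 (Swamee-Jain)
Major: h_f = f(L/D)·V²/2g = 0.01046·5340·0.5953 = 33.26 m
Minor: ΣK = 8.60; h_m = ΣK·V²/2g = 5.119 m
Total H_L = 33.26 + 5.119 = 38.38 m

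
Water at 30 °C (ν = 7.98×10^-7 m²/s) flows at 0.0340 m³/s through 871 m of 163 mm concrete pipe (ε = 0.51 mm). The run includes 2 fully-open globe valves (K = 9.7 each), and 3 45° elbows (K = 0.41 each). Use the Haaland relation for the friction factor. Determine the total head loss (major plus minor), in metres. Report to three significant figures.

V = 4Q/(πD²) = 1.629 m/s; V²/2g = 0.1353 m
Re = 3.33×10^5, ε/D = 0.00313 → f = 0.02688 (Haaland)
Major: h_f = f(L/D)·V²/2g = 0.02688·5344·0.1353 = 19.44 m
Minor: ΣK = 20.6; h_m = ΣK·V²/2g = 2.791 m
Total H_L = 19.44 + 2.791 = 22.23 m

H_L ≈ 22.2 m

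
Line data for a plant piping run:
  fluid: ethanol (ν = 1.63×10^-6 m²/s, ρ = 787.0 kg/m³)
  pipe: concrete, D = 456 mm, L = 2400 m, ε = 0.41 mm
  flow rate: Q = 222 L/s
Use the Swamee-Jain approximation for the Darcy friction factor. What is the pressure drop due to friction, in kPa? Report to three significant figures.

V = 4Q/(πD²) = 4·0.222/(π·0.456²) = 1.359 m/s
Re = VD/ν = 1.359·0.456/1.63×10^-6 = 3.80×10^5 → turbulent
ε/D = 0.41/456 = 8.99×10^-4
Swamee-Jain: f = 0.02010
h_f = f(L/D)V²/(2g) = 0.02010·(2400/0.456)·1.359²/(2·9.81) = 9.965 m
Δp = ρg·h_f = 787.0·9.81·9.965 = 76.94 kPa

Δp ≈ 76.9 kPa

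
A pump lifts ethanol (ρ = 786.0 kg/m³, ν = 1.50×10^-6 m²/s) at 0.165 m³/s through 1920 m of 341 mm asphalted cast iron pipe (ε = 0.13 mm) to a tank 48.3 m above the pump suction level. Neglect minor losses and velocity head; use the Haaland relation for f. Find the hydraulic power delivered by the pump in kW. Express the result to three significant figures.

V = 4Q/(πD²) = 1.807 m/s; Re = 4.11×10^5; ε/D = 3.81×10^-4; f = 0.01697
h_f = f(L/D)V²/2g = 15.89 m
Total head H = z + h_f = 48.3 + 15.89 = 64.19 m
P_hyd = ρgQH = 786.0·9.81·0.165·64.19 = 81.67 kW

P_hyd ≈ 81.7 kW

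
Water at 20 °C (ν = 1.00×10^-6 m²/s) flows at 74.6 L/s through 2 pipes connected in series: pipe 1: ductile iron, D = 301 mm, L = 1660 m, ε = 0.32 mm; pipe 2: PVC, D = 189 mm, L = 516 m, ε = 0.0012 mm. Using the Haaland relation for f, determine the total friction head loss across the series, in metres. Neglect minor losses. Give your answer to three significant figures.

H ≈ 19.3 m

Pipe 1: V = 1.048 m/s, Re = 3.16×10^5, ε/D = 0.00106, f = 0.02075, h_1 = f(L/D)V²/2g = 6.410 m
Pipe 2: V = 2.659 m/s, Re = 5.03×10^5, ε/D = 6.35×10^-6, f = 0.01312, h_2 = f(L/D)V²/2g = 12.91 m
Series → Q common, losses add: H = Σh = 19.32 m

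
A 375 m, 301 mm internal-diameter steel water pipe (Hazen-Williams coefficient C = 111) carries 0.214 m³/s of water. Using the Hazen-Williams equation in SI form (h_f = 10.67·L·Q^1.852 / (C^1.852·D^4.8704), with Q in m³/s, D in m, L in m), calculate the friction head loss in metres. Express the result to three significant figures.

h_f ≈ 13.0 m

h_f = 10.67·375·0.214^1.852 / (111^1.852·0.301^4.8704) = 12.99 m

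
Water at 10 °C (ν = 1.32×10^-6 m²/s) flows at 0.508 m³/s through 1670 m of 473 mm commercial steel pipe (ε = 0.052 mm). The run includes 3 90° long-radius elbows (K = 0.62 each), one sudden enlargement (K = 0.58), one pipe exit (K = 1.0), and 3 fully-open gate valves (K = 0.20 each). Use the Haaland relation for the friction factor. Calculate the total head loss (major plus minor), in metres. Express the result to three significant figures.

H_L ≈ 21.9 m

V = 4Q/(πD²) = 2.891 m/s; V²/2g = 0.4260 m
Re = 1.04×10^6, ε/D = 1.10×10^-4 → f = 0.01343 (Haaland)
Major: h_f = f(L/D)·V²/2g = 0.01343·3531·0.4260 = 20.21 m
Minor: ΣK = 4.04; h_m = ΣK·V²/2g = 1.721 m
Total H_L = 20.21 + 1.721 = 21.93 m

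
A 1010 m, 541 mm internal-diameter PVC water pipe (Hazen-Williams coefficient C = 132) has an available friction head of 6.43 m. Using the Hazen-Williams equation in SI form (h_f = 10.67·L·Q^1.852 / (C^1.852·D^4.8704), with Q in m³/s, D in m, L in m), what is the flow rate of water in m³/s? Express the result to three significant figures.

Q ≈ 0.476 m³/s

Rearranging: Q = [h_f·C^1.852·D^4.8704 / (10.67·L)]^(1/1.852)
Q = [6.43·132^1.852·0.541^4.8704 / (10.67·1010)]^0.540 = 0.4764 m³/s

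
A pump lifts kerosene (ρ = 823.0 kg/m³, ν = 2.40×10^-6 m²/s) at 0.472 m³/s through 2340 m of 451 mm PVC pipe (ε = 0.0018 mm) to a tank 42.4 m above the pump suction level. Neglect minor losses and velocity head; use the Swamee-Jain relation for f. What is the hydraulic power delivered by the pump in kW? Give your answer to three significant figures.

P_hyd ≈ 275 kW

V = 4Q/(πD²) = 2.955 m/s; Re = 5.55×10^5; ε/D = 3.99×10^-6; f = 0.01292
h_f = f(L/D)V²/2g = 29.82 m
Total head H = z + h_f = 42.4 + 29.82 = 72.22 m
P_hyd = ρgQH = 823.0·9.81·0.472·72.22 = 275.2 kW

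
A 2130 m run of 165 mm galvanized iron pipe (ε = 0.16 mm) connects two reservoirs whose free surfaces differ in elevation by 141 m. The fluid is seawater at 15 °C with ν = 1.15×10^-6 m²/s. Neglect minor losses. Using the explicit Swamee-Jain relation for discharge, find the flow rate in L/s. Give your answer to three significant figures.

Q ≈ 69.8 L/s

Swamee-Jain (Type II): Q = -0.965·√(gD⁵h_f/L)·ln[ε/(3.7D) + √(3.17ν²L/(gD³h_f))]
√(gD⁵h_f/L) = √(9.81·0.165⁵·141/2130) = 0.008912
ε/(3.7D) = 2.62×10^-4; √(3.17ν²L/(gD³h_f)) = 3.79×10^-5
Q = -0.965·0.008912·ln(3.000×10^-4) = 0.06976 m³/s
Check: V = 3.26 m/s, Re = 4.68×10^5, f = 0.02026, h_f = 142 m ≈ 141 m ✓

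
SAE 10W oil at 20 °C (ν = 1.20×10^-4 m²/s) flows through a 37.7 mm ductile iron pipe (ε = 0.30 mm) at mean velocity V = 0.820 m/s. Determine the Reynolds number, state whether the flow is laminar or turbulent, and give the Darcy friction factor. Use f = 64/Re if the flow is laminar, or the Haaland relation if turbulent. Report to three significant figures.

Re ≈ 258; laminar; f = 64/Re ≈ 0.248

Re = VD/ν = 0.8200·0.0377/1.20×10^-4 = 258
Re < 2300 → laminar → f = 64/Re = 0.2484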